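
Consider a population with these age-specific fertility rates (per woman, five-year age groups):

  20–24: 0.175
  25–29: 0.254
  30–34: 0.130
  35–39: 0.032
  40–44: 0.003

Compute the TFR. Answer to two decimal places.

2.97

Sum of ASFRs = 0.175 + 0.254 + 0.130 + 0.032 + 0.003 = 0.594
TFR = 5 × 0.594 = 2.97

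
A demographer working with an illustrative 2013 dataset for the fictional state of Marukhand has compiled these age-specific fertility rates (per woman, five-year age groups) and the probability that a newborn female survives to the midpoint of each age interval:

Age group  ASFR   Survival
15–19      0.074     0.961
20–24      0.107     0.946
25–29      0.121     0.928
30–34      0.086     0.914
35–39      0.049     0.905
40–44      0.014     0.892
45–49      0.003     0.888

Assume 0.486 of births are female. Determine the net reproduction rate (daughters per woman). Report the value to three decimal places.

1.027

Proportion female at birth = 0.486.
Each age group contributes 5 × ASFR × survival:
  15–19: 5 × 0.074 × 0.961 = 0.35557
  20–24: 5 × 0.107 × 0.946 = 0.50611
  25–29: 5 × 0.121 × 0.928 = 0.56144
  30–34: 5 × 0.086 × 0.914 = 0.39302
  35–39: 5 × 0.049 × 0.905 = 0.22173
  40–44: 5 × 0.014 × 0.892 = 0.06244
  45–49: 5 × 0.003 × 0.888 = 0.01332
Sum = 2.11363
NRR = 0.486 × 2.11363 = 1.02722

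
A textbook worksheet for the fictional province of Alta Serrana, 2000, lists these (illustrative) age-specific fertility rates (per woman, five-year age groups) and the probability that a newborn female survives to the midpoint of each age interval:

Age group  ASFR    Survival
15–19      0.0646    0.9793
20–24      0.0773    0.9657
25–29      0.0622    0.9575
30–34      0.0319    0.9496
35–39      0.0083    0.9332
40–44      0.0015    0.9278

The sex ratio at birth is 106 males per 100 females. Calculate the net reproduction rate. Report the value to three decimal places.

0.575

Proportion female at birth = 100 / (100 + 106) = 0.48544.
Weighting each age-specific rate by interval width and survival:
  15–19: 5 × 0.0646 × 0.9793 = 0.31631
  20–24: 5 × 0.0773 × 0.9657 = 0.37324
  25–29: 5 × 0.0622 × 0.9575 = 0.29778
  30–34: 5 × 0.0319 × 0.9496 = 0.15146
  35–39: 5 × 0.0083 × 0.9332 = 0.03873
  40–44: 5 × 0.0015 × 0.9278 = 0.00696
Sum = 1.18448
NRR = 0.48544 × 1.18448 = 0.57499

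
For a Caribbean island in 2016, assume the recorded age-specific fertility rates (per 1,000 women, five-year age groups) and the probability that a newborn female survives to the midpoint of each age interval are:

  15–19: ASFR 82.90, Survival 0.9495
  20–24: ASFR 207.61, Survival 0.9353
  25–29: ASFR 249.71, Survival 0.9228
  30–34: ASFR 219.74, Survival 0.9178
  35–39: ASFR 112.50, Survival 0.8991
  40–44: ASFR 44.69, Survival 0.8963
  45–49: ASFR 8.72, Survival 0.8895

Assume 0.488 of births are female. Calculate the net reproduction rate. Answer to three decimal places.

Proportion female at birth = 0.488.
Survival-weighted fertility by age (5·fₓ·Sₓ):
  15–19: 5 × 82.90/1000 × 0.9495 = 0.39357
  20–24: 5 × 207.61/1000 × 0.9353 = 0.97089
  25–29: 5 × 249.71/1000 × 0.9228 = 1.15216
  30–34: 5 × 219.74/1000 × 0.9178 = 1.00839
  35–39: 5 × 112.50/1000 × 0.8991 = 0.50574
  40–44: 5 × 44.69/1000 × 0.8963 = 0.20028
  45–49: 5 × 8.72/1000 × 0.8895 = 0.03878
Sum = 4.26981
NRR = 0.488 × 4.26981 = 2.08367
With NRR above 1 the population is above replacement fertility.

2.084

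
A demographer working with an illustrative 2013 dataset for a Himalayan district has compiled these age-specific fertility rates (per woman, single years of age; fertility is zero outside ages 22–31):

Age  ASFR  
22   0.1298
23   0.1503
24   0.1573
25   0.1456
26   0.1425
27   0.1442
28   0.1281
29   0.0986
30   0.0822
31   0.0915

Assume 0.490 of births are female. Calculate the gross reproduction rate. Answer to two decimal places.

0.62

Proportion female at birth = 0.490.
Sum of ASFRs = 0.1298 + 0.1503 + 0.1573 + 0.1456 + 0.1425 + 0.1442 + 0.1281 + 0.0986 + 0.0822 + 0.0915 = 1.2701
TFR = 1.2701
GRR = 0.490 × 1.2701 = 0.62235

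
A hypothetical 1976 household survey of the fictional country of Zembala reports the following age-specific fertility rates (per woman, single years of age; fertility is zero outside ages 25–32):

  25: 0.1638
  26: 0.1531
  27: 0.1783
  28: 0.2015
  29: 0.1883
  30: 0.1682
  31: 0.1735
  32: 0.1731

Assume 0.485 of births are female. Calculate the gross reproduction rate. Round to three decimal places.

0.679

Proportion female at birth = 0.485.
Sum of ASFRs = 0.1638 + 0.1531 + 0.1783 + 0.2015 + 0.1883 + 0.1682 + 0.1735 + 0.1731 = 1.3998
TFR = 1.3998
GRR = 0.485 × 1.3998 = 0.67890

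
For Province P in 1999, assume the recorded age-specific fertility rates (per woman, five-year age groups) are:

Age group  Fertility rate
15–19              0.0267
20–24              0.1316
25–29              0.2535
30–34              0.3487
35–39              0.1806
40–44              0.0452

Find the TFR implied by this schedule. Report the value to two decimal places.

4.93

Sum of ASFRs = 0.0267 + 0.1316 + 0.2535 + 0.3487 + 0.1806 + 0.0452 = 0.9863
TFR = 5 × 0.9863 = 4.9315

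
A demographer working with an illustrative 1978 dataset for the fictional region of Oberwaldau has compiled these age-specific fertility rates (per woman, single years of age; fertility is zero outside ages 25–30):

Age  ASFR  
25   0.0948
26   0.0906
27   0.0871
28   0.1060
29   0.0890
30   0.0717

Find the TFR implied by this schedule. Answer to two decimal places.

0.54

Sum of ASFRs = 0.0948 + 0.0906 + 0.0871 + 0.1060 + 0.0890 + 0.0717 = 0.5392
TFR = 0.5392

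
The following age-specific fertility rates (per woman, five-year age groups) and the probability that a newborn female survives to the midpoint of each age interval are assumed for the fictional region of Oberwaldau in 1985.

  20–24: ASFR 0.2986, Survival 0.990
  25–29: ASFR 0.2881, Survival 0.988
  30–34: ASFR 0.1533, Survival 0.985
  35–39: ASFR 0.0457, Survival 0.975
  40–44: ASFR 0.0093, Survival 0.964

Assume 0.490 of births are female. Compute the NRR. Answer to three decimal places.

Proportion female at birth = 0.490.
Weighting each age-specific rate by interval width and survival:
  20–24: 5 × 0.2986 × 0.990 = 1.47807
  25–29: 5 × 0.2881 × 0.988 = 1.42321
  30–34: 5 × 0.1533 × 0.985 = 0.75500
  35–39: 5 × 0.0457 × 0.975 = 0.22279
  40–44: 5 × 0.0093 × 0.964 = 0.04483
Sum = 3.92390
NRR = 0.490 × 3.92390 = 1.92271

1.923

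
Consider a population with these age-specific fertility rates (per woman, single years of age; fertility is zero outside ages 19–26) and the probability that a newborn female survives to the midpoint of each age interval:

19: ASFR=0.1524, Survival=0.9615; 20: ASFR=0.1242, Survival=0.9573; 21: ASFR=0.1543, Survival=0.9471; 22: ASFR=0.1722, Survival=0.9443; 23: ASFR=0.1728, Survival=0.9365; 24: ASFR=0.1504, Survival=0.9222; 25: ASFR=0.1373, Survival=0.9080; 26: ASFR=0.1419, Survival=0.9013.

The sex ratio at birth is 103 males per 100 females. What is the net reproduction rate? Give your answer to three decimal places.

0.555

Proportion female at birth = 100 / (100 + 103) = 0.49261.
Each age group contributes 1 × ASFR × survival:
  19: 1 × 0.1524 × 0.9615 = 0.14653
  20: 1 × 0.1242 × 0.9573 = 0.11890
  21: 1 × 0.1543 × 0.9471 = 0.14614
  22: 1 × 0.1722 × 0.9443 = 0.16261
  23: 1 × 0.1728 × 0.9365 = 0.16183
  24: 1 × 0.1504 × 0.9222 = 0.13870
  25: 1 × 0.1373 × 0.9080 = 0.12467
  26: 1 × 0.1419 × 0.9013 = 0.12789
Sum = 1.12727
NRR = 0.49261 × 1.12727 = 0.55530
NRR < 1, so the cohort does not fully replace itself.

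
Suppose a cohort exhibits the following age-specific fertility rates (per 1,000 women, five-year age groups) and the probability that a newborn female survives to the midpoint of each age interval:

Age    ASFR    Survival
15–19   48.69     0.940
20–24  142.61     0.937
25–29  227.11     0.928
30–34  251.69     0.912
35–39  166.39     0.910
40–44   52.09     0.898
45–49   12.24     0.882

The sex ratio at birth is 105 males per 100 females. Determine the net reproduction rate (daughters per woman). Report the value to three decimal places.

Proportion female at birth = 100 / (100 + 105) = 0.48780.
Weighting each age-specific rate by interval width and survival:
  15–19: 5 × 48.69/1000 × 0.940 = 0.22884
  20–24: 5 × 142.61/1000 × 0.937 = 0.66813
  25–29: 5 × 227.11/1000 × 0.928 = 1.05379
  30–34: 5 × 251.69/1000 × 0.912 = 1.14771
  35–39: 5 × 166.39/1000 × 0.910 = 0.75707
  40–44: 5 × 52.09/1000 × 0.898 = 0.23388
  45–49: 5 × 12.24/1000 × 0.882 = 0.05398
Sum = 4.14340
NRR = 0.48780 × 4.14340 = 2.02115

2.021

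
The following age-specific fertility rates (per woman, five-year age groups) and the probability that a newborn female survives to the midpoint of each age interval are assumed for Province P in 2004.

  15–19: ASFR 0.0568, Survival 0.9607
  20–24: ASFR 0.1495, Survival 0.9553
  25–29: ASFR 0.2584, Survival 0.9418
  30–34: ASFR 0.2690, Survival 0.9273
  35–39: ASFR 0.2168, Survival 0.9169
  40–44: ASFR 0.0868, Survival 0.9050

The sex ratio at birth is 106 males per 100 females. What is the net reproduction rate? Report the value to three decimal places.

Proportion female at birth = 100 / (100 + 106) = 0.48544.
Each age group contributes 5 × ASFR × survival:
  15–19: 5 × 0.0568 × 0.9607 = 0.27284
  20–24: 5 × 0.1495 × 0.9553 = 0.71409
  25–29: 5 × 0.2584 × 0.9418 = 1.21681
  30–34: 5 × 0.2690 × 0.9273 = 1.24722
  35–39: 5 × 0.2168 × 0.9169 = 0.99392
  40–44: 5 × 0.0868 × 0.9050 = 0.39277
Sum = 4.83765
NRR = 0.48544 × 4.83765 = 2.34839
With NRR above 1 the population is above replacement fertility.

2.348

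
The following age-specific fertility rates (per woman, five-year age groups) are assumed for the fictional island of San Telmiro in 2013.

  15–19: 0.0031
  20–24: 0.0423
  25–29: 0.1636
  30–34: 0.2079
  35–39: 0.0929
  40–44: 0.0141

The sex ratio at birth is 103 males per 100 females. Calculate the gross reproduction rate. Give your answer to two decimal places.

Proportion female at birth = 100 / (100 + 103) = 0.49261.
Sum of ASFRs = 0.0031 + 0.0423 + 0.1636 + 0.2079 + 0.0929 + 0.0141 = 0.5239
TFR = 5 × 0.5239 = 2.6195
GRR = 0.49261 × 2.6195 = 1.29039

1.29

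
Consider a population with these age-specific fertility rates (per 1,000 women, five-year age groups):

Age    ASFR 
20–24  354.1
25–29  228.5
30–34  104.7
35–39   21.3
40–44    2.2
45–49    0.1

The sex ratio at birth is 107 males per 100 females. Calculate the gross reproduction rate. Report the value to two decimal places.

Proportion female at birth = 100 / (100 + 107) = 0.48309.
Sum of ASFRs = 354.1 + 228.5 + 104.7 + 21.3 + 2.2 + 0.1 = 710.9
TFR = 5 × 710.9 / 1000 = 3.5545
GRR = 0.48309 × 3.5545 = 1.71714

1.72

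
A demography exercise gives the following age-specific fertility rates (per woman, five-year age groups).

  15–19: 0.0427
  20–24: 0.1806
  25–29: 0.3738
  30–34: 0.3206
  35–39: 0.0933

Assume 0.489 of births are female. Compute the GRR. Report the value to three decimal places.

2.472

Proportion female at birth = 0.489.
Sum of ASFRs = 0.0427 + 0.1806 + 0.3738 + 0.3206 + 0.0933 = 1.0110
TFR = 5 × 1.0110 = 5.055
GRR = 0.489 × 5.055 = 2.47190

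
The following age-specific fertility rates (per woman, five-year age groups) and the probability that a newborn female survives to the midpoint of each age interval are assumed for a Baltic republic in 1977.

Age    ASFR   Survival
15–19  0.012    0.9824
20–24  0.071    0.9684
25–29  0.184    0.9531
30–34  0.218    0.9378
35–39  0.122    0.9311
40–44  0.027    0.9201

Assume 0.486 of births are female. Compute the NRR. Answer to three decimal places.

Proportion female at birth = 0.486.
Weighting each age-specific rate by interval width and survival:
  15–19: 5 × 0.012 × 0.9824 = 0.05894
  20–24: 5 × 0.071 × 0.9684 = 0.34378
  25–29: 5 × 0.184 × 0.9531 = 0.87685
  30–34: 5 × 0.218 × 0.9378 = 1.02220
  35–39: 5 × 0.122 × 0.9311 = 0.56797
  40–44: 5 × 0.027 × 0.9201 = 0.12421
Sum = 2.99395
NRR = 0.486 × 2.99395 = 1.45506

1.455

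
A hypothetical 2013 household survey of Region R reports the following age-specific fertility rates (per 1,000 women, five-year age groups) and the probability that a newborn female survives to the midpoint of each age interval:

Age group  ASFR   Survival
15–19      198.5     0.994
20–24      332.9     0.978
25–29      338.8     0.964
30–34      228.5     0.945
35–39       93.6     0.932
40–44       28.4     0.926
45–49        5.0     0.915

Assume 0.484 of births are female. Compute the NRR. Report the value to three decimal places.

2.864

Proportion female at birth = 0.484.
Weighting each age-specific rate by interval width and survival:
  15–19: 5 × 198.5/1000 × 0.994 = 0.98655
  20–24: 5 × 332.9/1000 × 0.978 = 1.62788
  25–29: 5 × 338.8/1000 × 0.964 = 1.63302
  30–34: 5 × 228.5/1000 × 0.945 = 1.07966
  35–39: 5 × 93.6/1000 × 0.932 = 0.43618
  40–44: 5 × 28.4/1000 × 0.926 = 0.13149
  45–49: 5 × 5.0/1000 × 0.915 = 0.02288
Sum = 5.91766
NRR = 0.484 × 5.91766 = 2.86415
With NRR above 1 the population is above replacement fertility.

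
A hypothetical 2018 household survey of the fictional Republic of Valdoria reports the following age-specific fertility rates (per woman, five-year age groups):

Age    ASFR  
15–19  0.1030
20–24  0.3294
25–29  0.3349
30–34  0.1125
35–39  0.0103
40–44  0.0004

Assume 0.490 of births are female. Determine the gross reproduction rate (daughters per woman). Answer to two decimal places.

Proportion female at birth = 0.490.
Sum of ASFRs = 0.1030 + 0.3294 + 0.3349 + 0.1125 + 0.0103 + 0.0004 = 0.8905
TFR = 5 × 0.8905 = 4.4525
GRR = 0.490 × 4.4525 = 2.18173

2.18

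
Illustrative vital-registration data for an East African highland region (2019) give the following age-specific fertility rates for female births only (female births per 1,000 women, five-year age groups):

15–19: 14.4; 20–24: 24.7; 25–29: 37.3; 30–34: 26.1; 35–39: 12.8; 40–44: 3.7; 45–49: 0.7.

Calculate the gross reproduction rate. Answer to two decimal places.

0.60

Sum of female ASFRs = 14.4 + 24.7 + 37.3 + 26.1 + 12.8 + 3.7 + 0.7 = 119.7
GRR = 5 × 119.7 / 1000 = 0.5985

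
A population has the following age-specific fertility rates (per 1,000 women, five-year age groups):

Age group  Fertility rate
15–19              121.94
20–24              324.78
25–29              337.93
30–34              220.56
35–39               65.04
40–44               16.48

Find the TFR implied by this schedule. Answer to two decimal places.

5.43

Sum of ASFRs = 121.94 + 324.78 + 337.93 + 220.56 + 65.04 + 16.48 = 1086.73
TFR = 5 × 1086.73 / 1000 = 5.43365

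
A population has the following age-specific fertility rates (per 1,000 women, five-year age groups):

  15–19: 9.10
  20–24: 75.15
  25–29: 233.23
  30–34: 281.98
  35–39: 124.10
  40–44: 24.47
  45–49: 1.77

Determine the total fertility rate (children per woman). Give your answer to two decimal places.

3.75

Sum of ASFRs = 9.10 + 75.15 + 233.23 + 281.98 + 124.10 + 24.47 + 1.77 = 749.80
TFR = 5 × 749.80 / 1000 = 3.749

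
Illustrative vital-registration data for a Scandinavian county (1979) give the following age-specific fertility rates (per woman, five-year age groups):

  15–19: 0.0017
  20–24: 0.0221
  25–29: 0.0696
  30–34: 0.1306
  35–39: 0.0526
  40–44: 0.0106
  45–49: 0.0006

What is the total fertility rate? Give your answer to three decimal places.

Sum of ASFRs = 0.0017 + 0.0221 + 0.0696 + 0.1306 + 0.0526 + 0.0106 + 0.0006 = 0.2878
TFR = 5 × 0.2878 = 1.439

1.439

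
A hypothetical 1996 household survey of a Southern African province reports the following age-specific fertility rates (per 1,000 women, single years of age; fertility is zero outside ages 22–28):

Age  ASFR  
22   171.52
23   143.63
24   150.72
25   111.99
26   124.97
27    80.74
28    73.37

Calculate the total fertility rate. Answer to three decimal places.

0.857

Sum of ASFRs = 171.52 + 143.63 + 150.72 + 111.99 + 124.97 + 80.74 + 73.37 = 856.94
TFR = 856.94 / 1000 = 0.85694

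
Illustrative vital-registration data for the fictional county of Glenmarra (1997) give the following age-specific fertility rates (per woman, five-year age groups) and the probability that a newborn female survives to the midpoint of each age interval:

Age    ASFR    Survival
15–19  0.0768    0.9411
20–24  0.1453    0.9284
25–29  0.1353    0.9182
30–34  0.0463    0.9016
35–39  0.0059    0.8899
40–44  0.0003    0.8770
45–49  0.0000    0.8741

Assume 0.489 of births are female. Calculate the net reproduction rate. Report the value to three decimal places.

0.926

Proportion female at birth = 0.489.
Weighting each age-specific rate by interval width and survival:
  15–19: 5 × 0.0768 × 0.9411 = 0.36138
  20–24: 5 × 0.1453 × 0.9284 = 0.67448
  25–29: 5 × 0.1353 × 0.9182 = 0.62116
  30–34: 5 × 0.0463 × 0.9016 = 0.20872
  35–39: 5 × 0.0059 × 0.8899 = 0.02625
  40–44: 5 × 0.0003 × 0.8770 = 0.00132
  45–49: 5 × 0.0000 × 0.8741 = 0.00000
Sum = 1.89331
NRR = 0.489 × 1.89331 = 0.92583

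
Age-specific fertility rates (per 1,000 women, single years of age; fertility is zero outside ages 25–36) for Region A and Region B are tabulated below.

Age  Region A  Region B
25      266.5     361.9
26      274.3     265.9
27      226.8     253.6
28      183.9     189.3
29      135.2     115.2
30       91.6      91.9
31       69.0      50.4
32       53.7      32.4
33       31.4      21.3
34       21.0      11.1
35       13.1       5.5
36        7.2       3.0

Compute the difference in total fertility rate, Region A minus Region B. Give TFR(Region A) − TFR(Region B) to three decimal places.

-0.028

Region A:
  Sum of ASFRs = 266.5 + 274.3 + 226.8 + 183.9 + 135.2 + 91.6 + 69.0 + 53.7 + 31.4 + 21.0 + 13.1 + 7.2 = 1373.7
  TFR = 1373.7 / 1000 = 1.3737
Region B:
  Sum of ASFRs = 361.9 + 265.9 + 253.6 + 189.3 + 115.2 + 91.9 + 50.4 + 32.4 + 21.3 + 11.1 + 5.5 + 3.0 = 1401.5
  TFR = 1401.5 / 1000 = 1.4015
Difference = 1.3737 − 1.4015 = -0.0278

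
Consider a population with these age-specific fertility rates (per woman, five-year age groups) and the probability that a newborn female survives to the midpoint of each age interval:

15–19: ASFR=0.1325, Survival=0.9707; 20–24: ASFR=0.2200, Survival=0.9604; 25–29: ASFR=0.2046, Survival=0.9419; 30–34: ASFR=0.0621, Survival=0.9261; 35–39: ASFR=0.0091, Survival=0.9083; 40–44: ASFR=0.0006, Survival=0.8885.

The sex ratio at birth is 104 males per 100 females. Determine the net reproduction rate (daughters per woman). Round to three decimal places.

1.468

Proportion female at birth = 100 / (100 + 104) = 0.49020.
Survival-weighted fertility by age (5·fₓ·Sₓ):
  15–19: 5 × 0.1325 × 0.9707 = 0.64309
  20–24: 5 × 0.2200 × 0.9604 = 1.05644
  25–29: 5 × 0.2046 × 0.9419 = 0.96356
  30–34: 5 × 0.0621 × 0.9261 = 0.28755
  35–39: 5 × 0.0091 × 0.9083 = 0.04133
  40–44: 5 × 0.0006 × 0.8885 = 0.00267
Sum = 2.99464
NRR = 0.49020 × 2.99464 = 1.46797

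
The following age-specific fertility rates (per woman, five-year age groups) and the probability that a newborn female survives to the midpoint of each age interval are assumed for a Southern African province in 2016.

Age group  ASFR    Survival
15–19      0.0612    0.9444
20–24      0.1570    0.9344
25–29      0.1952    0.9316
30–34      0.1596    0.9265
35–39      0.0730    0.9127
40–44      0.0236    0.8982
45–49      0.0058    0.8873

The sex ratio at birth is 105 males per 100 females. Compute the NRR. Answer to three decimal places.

Proportion female at birth = 100 / (100 + 105) = 0.48780.
Per-age-group product (5 × ASFR × survival probability):
  15–19: 5 × 0.0612 × 0.9444 = 0.28899
  20–24: 5 × 0.1570 × 0.9344 = 0.73350
  25–29: 5 × 0.1952 × 0.9316 = 0.90924
  30–34: 5 × 0.1596 × 0.9265 = 0.73935
  35–39: 5 × 0.0730 × 0.9127 = 0.33314
  40–44: 5 × 0.0236 × 0.8982 = 0.10599
  45–49: 5 × 0.0058 × 0.8873 = 0.02573
Sum = 3.13594
NRR = 0.48780 × 3.13594 = 1.52971

1.530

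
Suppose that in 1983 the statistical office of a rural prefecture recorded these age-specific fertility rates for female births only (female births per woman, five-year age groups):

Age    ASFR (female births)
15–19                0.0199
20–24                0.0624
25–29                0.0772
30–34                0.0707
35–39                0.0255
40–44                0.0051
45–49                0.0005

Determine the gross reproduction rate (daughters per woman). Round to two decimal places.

Sum of female ASFRs = 0.0199 + 0.0624 + 0.0772 + 0.0707 + 0.0255 + 0.0051 + 0.0005 = 0.2613
GRR = 5 × 0.2613 = 1.3065

1.31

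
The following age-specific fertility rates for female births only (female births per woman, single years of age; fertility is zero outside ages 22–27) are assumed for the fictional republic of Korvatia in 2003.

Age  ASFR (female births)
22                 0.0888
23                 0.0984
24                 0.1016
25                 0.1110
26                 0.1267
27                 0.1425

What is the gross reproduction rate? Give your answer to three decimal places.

Sum of female ASFRs = 0.0888 + 0.0984 + 0.1016 + 0.1110 + 0.1267 + 0.1425 = 0.6690
GRR = 0.669

0.669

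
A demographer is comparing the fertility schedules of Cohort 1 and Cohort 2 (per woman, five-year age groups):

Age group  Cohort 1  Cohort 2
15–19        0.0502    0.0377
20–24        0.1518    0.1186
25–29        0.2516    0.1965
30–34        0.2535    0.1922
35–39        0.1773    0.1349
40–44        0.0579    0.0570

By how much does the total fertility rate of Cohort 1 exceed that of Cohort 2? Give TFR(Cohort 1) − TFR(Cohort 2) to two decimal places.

1.03

Cohort 1:
  Sum of ASFRs = 0.0502 + 0.1518 + 0.2516 + 0.2535 + 0.1773 + 0.0579 = 0.9423
  TFR = 5 × 0.9423 = 4.7115
Cohort 2:
  Sum of ASFRs = 0.0377 + 0.1186 + 0.1965 + 0.1922 + 0.1349 + 0.0570 = 0.7369
  TFR = 5 × 0.7369 = 3.6845
Difference = 4.7115 − 3.6845 = 1.027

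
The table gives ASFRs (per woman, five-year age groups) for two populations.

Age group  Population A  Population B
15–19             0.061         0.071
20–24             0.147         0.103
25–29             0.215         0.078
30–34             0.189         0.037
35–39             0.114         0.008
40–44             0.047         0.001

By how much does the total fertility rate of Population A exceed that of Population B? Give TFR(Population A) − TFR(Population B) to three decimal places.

Population A:
  Sum of ASFRs = 0.061 + 0.147 + 0.215 + 0.189 + 0.114 + 0.047 = 0.773
  TFR = 5 × 0.773 = 3.865
Population B:
  Sum of ASFRs = 0.071 + 0.103 + 0.078 + 0.037 + 0.008 + 0.001 = 0.298
  TFR = 5 × 0.298 = 1.49
Difference = 3.865 − 1.49 = 2.375

2.375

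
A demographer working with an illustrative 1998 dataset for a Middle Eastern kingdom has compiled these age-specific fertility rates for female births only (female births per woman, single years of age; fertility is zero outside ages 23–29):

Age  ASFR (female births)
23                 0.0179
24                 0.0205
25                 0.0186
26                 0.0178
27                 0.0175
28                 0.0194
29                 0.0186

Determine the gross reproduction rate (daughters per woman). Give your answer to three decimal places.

0.130

Sum of female ASFRs = 0.0179 + 0.0205 + 0.0186 + 0.0178 + 0.0175 + 0.0194 + 0.0186 = 0.1303
GRR = 0.1303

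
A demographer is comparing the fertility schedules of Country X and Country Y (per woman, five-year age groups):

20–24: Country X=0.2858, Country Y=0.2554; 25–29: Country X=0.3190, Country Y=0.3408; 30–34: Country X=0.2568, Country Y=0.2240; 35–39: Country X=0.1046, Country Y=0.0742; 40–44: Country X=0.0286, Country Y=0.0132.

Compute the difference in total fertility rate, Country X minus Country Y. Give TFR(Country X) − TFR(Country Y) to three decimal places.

0.436

Country X:
  Sum of ASFRs = 0.2858 + 0.3190 + 0.2568 + 0.1046 + 0.0286 = 0.9948
  TFR = 5 × 0.9948 = 4.974
Country Y:
  Sum of ASFRs = 0.2554 + 0.3408 + 0.2240 + 0.0742 + 0.0132 = 0.9076
  TFR = 5 × 0.9076 = 4.538
Difference = 4.974 − 4.538 = 0.436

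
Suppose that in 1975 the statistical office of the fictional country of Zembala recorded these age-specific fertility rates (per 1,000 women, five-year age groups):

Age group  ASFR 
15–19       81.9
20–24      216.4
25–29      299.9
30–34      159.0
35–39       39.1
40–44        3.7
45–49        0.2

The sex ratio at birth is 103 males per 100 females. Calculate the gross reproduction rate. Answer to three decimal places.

Proportion female at birth = 100 / (100 + 103) = 0.49261.
Sum of ASFRs = 81.9 + 216.4 + 299.9 + 159.0 + 39.1 + 3.7 + 0.2 = 800.2
TFR = 5 × 800.2 / 1000 = 4.001
GRR = 0.49261 × 4.001 = 1.97093

1.971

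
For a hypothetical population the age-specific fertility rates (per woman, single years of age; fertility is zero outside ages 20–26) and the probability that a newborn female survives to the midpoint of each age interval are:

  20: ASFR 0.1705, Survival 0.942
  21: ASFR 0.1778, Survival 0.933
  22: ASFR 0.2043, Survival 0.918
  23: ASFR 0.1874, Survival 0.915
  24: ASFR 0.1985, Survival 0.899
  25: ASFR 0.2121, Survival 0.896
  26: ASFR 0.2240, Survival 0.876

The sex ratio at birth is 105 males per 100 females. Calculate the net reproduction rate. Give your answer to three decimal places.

Proportion female at birth = 100 / (100 + 105) = 0.48780.
Weighting each age-specific rate by interval width and survival:
  20: 1 × 0.1705 × 0.942 = 0.16061
  21: 1 × 0.1778 × 0.933 = 0.16589
  22: 1 × 0.2043 × 0.918 = 0.18755
  23: 1 × 0.1874 × 0.915 = 0.17147
  24: 1 × 0.1985 × 0.899 = 0.17845
  25: 1 × 0.2121 × 0.896 = 0.19004
  26: 1 × 0.2240 × 0.876 = 0.19622
Sum = 1.25023
NRR = 0.48780 × 1.25023 = 0.60986

0.610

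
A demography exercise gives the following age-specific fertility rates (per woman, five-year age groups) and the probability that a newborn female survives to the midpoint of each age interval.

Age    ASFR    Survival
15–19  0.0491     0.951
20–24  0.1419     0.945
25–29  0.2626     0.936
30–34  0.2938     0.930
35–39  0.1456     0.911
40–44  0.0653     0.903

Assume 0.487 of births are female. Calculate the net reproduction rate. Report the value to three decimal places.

Proportion female at birth = 0.487.
Weighting each age-specific rate by interval width and survival:
  15–19: 5 × 0.0491 × 0.951 = 0.23347
  20–24: 5 × 0.1419 × 0.945 = 0.67048
  25–29: 5 × 0.2626 × 0.936 = 1.22897
  30–34: 5 × 0.2938 × 0.930 = 1.36617
  35–39: 5 × 0.1456 × 0.911 = 0.66321
  40–44: 5 × 0.0653 × 0.903 = 0.29483
Sum = 4.45713
NRR = 0.487 × 4.45713 = 2.17062

2.171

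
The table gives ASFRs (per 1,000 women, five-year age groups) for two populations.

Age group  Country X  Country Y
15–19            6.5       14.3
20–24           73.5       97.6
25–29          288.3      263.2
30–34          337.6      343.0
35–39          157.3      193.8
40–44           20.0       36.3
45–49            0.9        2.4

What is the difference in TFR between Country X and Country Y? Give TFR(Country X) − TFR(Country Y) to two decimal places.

-0.33

Country X:
  Sum of ASFRs = 6.5 + 73.5 + 288.3 + 337.6 + 157.3 + 20.0 + 0.9 = 884.1
  TFR = 5 × 884.1 / 1000 = 4.4205
Country Y:
  Sum of ASFRs = 14.3 + 97.6 + 263.2 + 343.0 + 193.8 + 36.3 + 2.4 = 950.6
  TFR = 5 × 950.6 / 1000 = 4.753
Difference = 4.4205 − 4.753 = -0.3325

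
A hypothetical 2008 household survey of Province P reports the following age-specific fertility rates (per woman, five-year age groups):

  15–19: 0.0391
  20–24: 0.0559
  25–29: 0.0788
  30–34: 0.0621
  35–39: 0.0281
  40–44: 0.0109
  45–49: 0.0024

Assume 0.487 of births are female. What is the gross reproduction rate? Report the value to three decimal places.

0.675

Proportion female at birth = 0.487.
Sum of ASFRs = 0.0391 + 0.0559 + 0.0788 + 0.0621 + 0.0281 + 0.0109 + 0.0024 = 0.2773
TFR = 5 × 0.2773 = 1.3865
GRR = 0.487 × 1.3865 = 0.67523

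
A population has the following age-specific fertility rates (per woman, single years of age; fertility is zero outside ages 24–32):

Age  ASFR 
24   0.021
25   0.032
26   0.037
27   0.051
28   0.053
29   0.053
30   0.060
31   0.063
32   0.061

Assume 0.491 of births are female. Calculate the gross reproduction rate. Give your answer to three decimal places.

0.212

Proportion female at birth = 0.491.
Sum of ASFRs = 0.021 + 0.032 + 0.037 + 0.051 + 0.053 + 0.053 + 0.060 + 0.063 + 0.061 = 0.431
TFR = 0.431
GRR = 0.491 × 0.431 = 0.21162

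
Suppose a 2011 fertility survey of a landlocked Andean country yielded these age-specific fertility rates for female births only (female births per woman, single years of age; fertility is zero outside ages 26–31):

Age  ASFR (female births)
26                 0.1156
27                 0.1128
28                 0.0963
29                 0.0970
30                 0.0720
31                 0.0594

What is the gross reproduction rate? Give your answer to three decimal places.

0.553

Sum of female ASFRs = 0.1156 + 0.1128 + 0.0963 + 0.0970 + 0.0720 + 0.0594 = 0.5531
GRR = 0.5531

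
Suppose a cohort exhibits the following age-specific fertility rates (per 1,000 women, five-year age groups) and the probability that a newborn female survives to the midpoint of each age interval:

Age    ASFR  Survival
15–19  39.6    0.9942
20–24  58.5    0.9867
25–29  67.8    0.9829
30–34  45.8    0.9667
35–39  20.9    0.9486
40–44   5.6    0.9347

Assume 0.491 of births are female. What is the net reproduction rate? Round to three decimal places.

Proportion female at birth = 0.491.
Per-age-group product (5 × ASFR × survival probability):
  15–19: 5 × 39.6/1000 × 0.9942 = 0.19685
  20–24: 5 × 58.5/1000 × 0.9867 = 0.28861
  25–29: 5 × 67.8/1000 × 0.9829 = 0.33320
  30–34: 5 × 45.8/1000 × 0.9667 = 0.22137
  35–39: 5 × 20.9/1000 × 0.9486 = 0.09913
  40–44: 5 × 5.6/1000 × 0.9347 = 0.02617
Sum = 1.16533
NRR = 0.491 × 1.16533 = 0.57218

0.572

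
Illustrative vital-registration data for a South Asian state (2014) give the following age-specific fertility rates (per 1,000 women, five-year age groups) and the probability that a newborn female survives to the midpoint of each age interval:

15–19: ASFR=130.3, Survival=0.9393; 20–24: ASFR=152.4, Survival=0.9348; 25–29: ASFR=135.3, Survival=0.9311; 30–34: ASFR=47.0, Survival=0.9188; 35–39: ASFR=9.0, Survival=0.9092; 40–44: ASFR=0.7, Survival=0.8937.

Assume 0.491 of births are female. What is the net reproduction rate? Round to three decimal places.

Proportion female at birth = 0.491.
Each age group contributes 5 × ASFR × survival:
  15–19: 5 × 130.3/1000 × 0.9393 = 0.61195
  20–24: 5 × 152.4/1000 × 0.9348 = 0.71232
  25–29: 5 × 135.3/1000 × 0.9311 = 0.62989
  30–34: 5 × 47.0/1000 × 0.9188 = 0.21592
  35–39: 5 × 9.0/1000 × 0.9092 = 0.04091
  40–44: 5 × 0.7/1000 × 0.8937 = 0.00313
Sum = 2.21412
NRR = 0.491 × 2.21412 = 1.08713
With NRR above 1 the population is above replacement fertility.

1.087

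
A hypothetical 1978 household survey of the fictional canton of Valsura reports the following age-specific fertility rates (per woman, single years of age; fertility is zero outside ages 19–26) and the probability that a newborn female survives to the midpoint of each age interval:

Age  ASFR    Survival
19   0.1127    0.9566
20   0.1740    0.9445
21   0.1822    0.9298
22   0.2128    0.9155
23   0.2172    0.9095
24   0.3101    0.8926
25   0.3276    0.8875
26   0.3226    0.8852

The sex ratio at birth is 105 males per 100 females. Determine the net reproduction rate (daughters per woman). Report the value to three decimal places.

Proportion female at birth = 100 / (100 + 105) = 0.48780.
Each age group contributes 1 × ASFR × survival:
  19: 1 × 0.1127 × 0.9566 = 0.10781
  20: 1 × 0.1740 × 0.9445 = 0.16434
  21: 1 × 0.1822 × 0.9298 = 0.16941
  22: 1 × 0.2128 × 0.9155 = 0.19482
  23: 1 × 0.2172 × 0.9095 = 0.19754
  24: 1 × 0.3101 × 0.8926 = 0.27680
  25: 1 × 0.3276 × 0.8875 = 0.29075
  26: 1 × 0.3226 × 0.8852 = 0.28557
Sum = 1.68704
NRR = 0.48780 × 1.68704 = 0.82294
An NRR under 1 implies long-run decline under these rates.

0.823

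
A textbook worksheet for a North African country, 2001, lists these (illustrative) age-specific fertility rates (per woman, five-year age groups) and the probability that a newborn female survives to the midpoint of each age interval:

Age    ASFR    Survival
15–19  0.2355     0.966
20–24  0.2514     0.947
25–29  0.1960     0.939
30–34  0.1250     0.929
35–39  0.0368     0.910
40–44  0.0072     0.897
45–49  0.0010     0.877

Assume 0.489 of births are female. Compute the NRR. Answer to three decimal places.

Proportion female at birth = 0.489.
Survival-weighted fertility by age (5·fₓ·Sₓ):
  15–19: 5 × 0.2355 × 0.966 = 1.13747
  20–24: 5 × 0.2514 × 0.947 = 1.19038
  25–29: 5 × 0.1960 × 0.939 = 0.92022
  30–34: 5 × 0.1250 × 0.929 = 0.58063
  35–39: 5 × 0.0368 × 0.910 = 0.16744
  40–44: 5 × 0.0072 × 0.897 = 0.03229
  45–49: 5 × 0.0010 × 0.877 = 0.00439
Sum = 4.03282
NRR = 0.489 × 4.03282 = 1.97205
NRR > 1, so each generation more than replaces itself.

1.972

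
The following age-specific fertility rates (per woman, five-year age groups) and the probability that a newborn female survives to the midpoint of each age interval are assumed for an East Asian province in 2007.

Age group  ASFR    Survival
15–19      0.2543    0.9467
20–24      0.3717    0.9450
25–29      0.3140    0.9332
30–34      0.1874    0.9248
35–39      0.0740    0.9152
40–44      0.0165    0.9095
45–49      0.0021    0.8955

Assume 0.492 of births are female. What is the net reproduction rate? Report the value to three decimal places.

Proportion female at birth = 0.492.
Each age group contributes 5 × ASFR × survival:
  15–19: 5 × 0.2543 × 0.9467 = 1.20373
  20–24: 5 × 0.3717 × 0.9450 = 1.75628
  25–29: 5 × 0.3140 × 0.9332 = 1.46512
  30–34: 5 × 0.1874 × 0.9248 = 0.86654
  35–39: 5 × 0.0740 × 0.9152 = 0.33862
  40–44: 5 × 0.0165 × 0.9095 = 0.07503
  45–49: 5 × 0.0021 × 0.8955 = 0.00940
Sum = 5.71472
NRR = 0.492 × 5.71472 = 2.81164
NRR > 1, so each generation more than replaces itself.

2.812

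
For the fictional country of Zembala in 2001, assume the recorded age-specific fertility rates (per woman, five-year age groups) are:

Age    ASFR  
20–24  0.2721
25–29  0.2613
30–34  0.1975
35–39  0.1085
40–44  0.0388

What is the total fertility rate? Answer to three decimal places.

Sum of ASFRs = 0.2721 + 0.2613 + 0.1975 + 0.1085 + 0.0388 = 0.8782
TFR = 5 × 0.8782 = 4.391

4.391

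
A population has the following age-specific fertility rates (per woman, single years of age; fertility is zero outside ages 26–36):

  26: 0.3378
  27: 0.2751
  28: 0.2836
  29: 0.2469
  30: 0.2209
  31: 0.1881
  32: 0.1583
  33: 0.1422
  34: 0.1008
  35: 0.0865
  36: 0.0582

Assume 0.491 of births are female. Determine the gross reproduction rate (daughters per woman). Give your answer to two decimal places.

Proportion female at birth = 0.491.
Sum of ASFRs = 0.3378 + 0.2751 + 0.2836 + 0.2469 + 0.2209 + 0.1881 + 0.1583 + 0.1422 + 0.1008 + 0.0865 + 0.0582 = 2.0984
TFR = 2.0984
GRR = 0.491 × 2.0984 = 1.03031

1.03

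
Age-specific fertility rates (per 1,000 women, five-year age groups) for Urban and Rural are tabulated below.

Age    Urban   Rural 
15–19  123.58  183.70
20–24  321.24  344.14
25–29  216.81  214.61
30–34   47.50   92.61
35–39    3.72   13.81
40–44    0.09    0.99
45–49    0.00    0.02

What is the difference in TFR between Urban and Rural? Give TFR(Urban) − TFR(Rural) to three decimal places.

Urban:
  Sum of ASFRs = 123.58 + 321.24 + 216.81 + 47.50 + 3.72 + 0.09 + 0.00 = 712.94
  TFR = 5 × 712.94 / 1000 = 3.5647
Rural:
  Sum of ASFRs = 183.70 + 344.14 + 214.61 + 92.61 + 13.81 + 0.99 + 0.02 = 849.88
  TFR = 5 × 849.88 / 1000 = 4.2494
Difference = 3.5647 − 4.2494 = -0.6847

-0.685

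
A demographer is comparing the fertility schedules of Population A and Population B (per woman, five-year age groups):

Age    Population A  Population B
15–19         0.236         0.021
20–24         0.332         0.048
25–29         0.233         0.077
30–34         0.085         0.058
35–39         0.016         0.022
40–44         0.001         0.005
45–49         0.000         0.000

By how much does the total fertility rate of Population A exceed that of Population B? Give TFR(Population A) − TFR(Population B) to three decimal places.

3.360

Population A:
  Sum of ASFRs = 0.236 + 0.332 + 0.233 + 0.085 + 0.016 + 0.001 + 0.000 = 0.903
  TFR = 5 × 0.903 = 4.515
Population B:
  Sum of ASFRs = 0.021 + 0.048 + 0.077 + 0.058 + 0.022 + 0.005 + 0.000 = 0.231
  TFR = 5 × 0.231 = 1.155
Difference = 4.515 − 1.155 = 3.36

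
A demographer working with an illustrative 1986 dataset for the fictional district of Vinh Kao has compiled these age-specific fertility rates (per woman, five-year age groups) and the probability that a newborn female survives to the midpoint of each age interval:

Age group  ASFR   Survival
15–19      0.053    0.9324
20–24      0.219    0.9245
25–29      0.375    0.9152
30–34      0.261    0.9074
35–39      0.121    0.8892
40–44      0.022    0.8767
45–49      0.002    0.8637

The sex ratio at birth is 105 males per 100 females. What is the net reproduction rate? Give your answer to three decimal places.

Proportion female at birth = 100 / (100 + 105) = 0.48780.
Per-age-group product (5 × ASFR × survival probability):
  15–19: 5 × 0.053 × 0.9324 = 0.24709
  20–24: 5 × 0.219 × 0.9245 = 1.01233
  25–29: 5 × 0.375 × 0.9152 = 1.71600
  30–34: 5 × 0.261 × 0.9074 = 1.18416
  35–39: 5 × 0.121 × 0.8892 = 0.53797
  40–44: 5 × 0.022 × 0.8767 = 0.09644
  45–49: 5 × 0.002 × 0.8637 = 0.00864
Sum = 4.80263
NRR = 0.48780 × 4.80263 = 2.34272

2.343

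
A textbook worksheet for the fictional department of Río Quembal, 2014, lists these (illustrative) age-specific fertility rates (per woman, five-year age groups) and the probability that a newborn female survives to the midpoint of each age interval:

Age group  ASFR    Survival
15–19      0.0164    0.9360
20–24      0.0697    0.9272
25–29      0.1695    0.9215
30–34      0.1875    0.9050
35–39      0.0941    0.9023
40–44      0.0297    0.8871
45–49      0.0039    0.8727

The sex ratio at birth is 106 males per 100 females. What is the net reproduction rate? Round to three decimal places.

Proportion female at birth = 100 / (100 + 106) = 0.48544.
Per-age-group product (5 × ASFR × survival probability):
  15–19: 5 × 0.0164 × 0.9360 = 0.07675
  20–24: 5 × 0.0697 × 0.9272 = 0.32313
  25–29: 5 × 0.1695 × 0.9215 = 0.78097
  30–34: 5 × 0.1875 × 0.9050 = 0.84844
  35–39: 5 × 0.0941 × 0.9023 = 0.42453
  40–44: 5 × 0.0297 × 0.8871 = 0.13173
  45–49: 5 × 0.0039 × 0.8727 = 0.01702
Sum = 2.60257
NRR = 0.48544 × 2.60257 = 1.26339

1.263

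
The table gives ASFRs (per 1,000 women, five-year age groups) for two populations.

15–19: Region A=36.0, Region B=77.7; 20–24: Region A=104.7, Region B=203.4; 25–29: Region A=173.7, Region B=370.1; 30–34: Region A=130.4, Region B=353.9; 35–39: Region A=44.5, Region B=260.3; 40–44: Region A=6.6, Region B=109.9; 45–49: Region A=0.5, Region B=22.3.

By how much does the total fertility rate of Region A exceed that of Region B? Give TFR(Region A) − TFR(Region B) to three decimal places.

-4.506

Region A:
  Sum of ASFRs = 36.0 + 104.7 + 173.7 + 130.4 + 44.5 + 6.6 + 0.5 = 496.4
  TFR = 5 × 496.4 / 1000 = 2.482
Region B:
  Sum of ASFRs = 77.7 + 203.4 + 370.1 + 353.9 + 260.3 + 109.9 + 22.3 = 1397.6
  TFR = 5 × 1397.6 / 1000 = 6.988
Difference = 2.482 − 6.988 = -4.506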